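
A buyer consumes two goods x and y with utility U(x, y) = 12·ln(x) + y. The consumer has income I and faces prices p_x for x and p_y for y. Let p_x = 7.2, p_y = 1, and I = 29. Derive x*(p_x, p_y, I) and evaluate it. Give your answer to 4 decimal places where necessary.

MU_x = 12/x, MU_y = 1. Tangency: 12/x = p_x/p_y.
So x*(p_x,p_y) = 12·p_y/p_x, independent of income; and y* = (I − 12·p_y)/p_y.
At the given prices: x* = 12·1/7.2 = 1.6667.

x* = 1.6667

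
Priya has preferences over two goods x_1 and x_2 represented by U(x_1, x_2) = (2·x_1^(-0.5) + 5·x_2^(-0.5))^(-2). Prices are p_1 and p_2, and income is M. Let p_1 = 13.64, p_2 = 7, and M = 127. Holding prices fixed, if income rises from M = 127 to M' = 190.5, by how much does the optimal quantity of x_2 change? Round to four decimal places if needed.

Δx_2* = 5.4058

MU_x_1 ∝ 2·x_1^(-1.5), MU_x_2 ∝ 5·x_2^(-1.5), so MRS = (2/5)·(x_2/x_1)^(1.5) = p_1/p_2.
Hence x_2/x_1 = ((5/2)·p_1/p_2)^(1/(1.5)), i.e. raised to the 2/3 power.
Substitute x_2 = (x_2/x_1)·x_1 into the budget: x_1* = M/(p_1 + p_2·(x_2/x_1)).
Numerically x_2/x_1 = 2.873674, so x_1* = 127/(13.64 + 7·2.873674) = 3.7623 and x_2* = 2.873674·3.7623 = 10.8117.
At M' = 190.5: x_2* = 16.2175. Change: 16.2175 − 10.8117 = 5.4058.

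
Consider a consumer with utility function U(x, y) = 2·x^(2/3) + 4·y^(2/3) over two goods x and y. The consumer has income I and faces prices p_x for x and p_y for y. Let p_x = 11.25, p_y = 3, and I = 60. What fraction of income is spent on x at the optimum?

share on x = 0.0088

MU_x ∝ 2·x^(-1/3), MU_y ∝ 4·y^(-1/3), so MRS = (1/2)·(y/x)^(1/3) = p_x/p_y.
Solve for the ratio: y/x = [2·p_x/p_y]^(3).
Substitute y = (y/x)·x into the budget: x* = I/(p_x + p_y·(y/x)).
Numerically y/x = 421.875, so x* = 60/(11.25 + 3·421.875) = 0.047 and y* = 421.875·0.047 = 19.8238.
Expenditure on x: 11.25·0.047 = 0.5286; share = 0.0088.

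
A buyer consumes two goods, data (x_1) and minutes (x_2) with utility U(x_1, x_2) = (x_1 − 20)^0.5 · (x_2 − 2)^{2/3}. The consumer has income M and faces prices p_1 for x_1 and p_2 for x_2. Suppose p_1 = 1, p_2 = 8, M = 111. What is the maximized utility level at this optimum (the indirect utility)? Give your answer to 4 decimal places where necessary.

After buying the subsistence bundle (20, 2), a share 3/7 of the remaining income goes to x_1: x_1* = 20 + 3/7·(M − 20p_1 − 2p_2)/p_1.
Discretionary income = 111 − 20·1 − 2·8 = 75; x_1* = 20 + 3/7·75/1 = 52.1429; x_2* = 2 + 4/7·75/8 = 7.3571.
Utility at the optimum: U(52.1429, 7.3571) = 17.3579.

V = 17.3579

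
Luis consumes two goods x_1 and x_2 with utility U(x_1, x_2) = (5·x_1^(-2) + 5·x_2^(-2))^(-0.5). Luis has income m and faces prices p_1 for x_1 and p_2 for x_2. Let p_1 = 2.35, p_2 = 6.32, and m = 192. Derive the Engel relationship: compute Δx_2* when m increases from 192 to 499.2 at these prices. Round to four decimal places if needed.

From the CES first-order condition, (x_2/x_1)^(3) = p_1/p_2.
Hence x_2/x_1 = (p_1/p_2)^(1/(3)), i.e. raised to the 1/3 power.
With the ratio pinned down, the budget gives x_1* = m/(p_1 + p_2·(x_2/x_1)) and x_2* = (x_2/x_1)·x_1*.
Numerically x_2/x_1 = 0.719091, so x_1* = 192/(2.35 + 6.32·0.719091) = 27.8477 and x_2* = 0.719091·27.8477 = 20.025.
At m' = 499.2: x_2* = 52.065. Change: 52.065 − 20.025 = 32.04.

Δx_2* = 32.04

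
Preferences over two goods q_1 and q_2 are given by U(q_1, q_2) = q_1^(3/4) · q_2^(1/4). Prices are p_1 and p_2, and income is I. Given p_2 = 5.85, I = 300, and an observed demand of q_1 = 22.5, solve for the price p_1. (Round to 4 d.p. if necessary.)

p_1 = 10

The MRS is 3·q_2/q_1. Set MRS = p_1/p_2.
Rearranging, p_2·q_2 = (1/3)·p_1·q_1. Substituting into the budget gives p_1·q_1·(1 + (1/3)) = I.
Demand: q_1*(p_1,p_2,I) = 0.75·I/p_1 and q_2* = 0.25·I/p_2.
Set q_1* = 22.5 in the demand function and solve for p_1: p_1 = 10.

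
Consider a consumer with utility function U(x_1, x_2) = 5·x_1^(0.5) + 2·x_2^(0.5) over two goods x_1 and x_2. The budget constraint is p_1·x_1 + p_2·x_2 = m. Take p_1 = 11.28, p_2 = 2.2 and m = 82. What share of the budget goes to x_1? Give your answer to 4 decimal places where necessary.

MRS = MU_x_1/MU_x_2 = (5/2)·(x_2/x_1)^(0.5). Set equal to p_1/p_2.
Hence x_2/x_1 = ((2/5)·p_1/p_2)^(1/(0.5)), i.e. raised to the 2 power.
With the ratio pinned down, the budget gives x_1* = m/(p_1 + p_2·(x_2/x_1)) and x_2* = (x_2/x_1)·x_1*.
Numerically x_2/x_1 = 4.206228, so x_1* = 82/(11.28 + 2.2·4.206228) = 3.9934 and x_2* = 4.206228·3.9934 = 16.7973.
Expenditure on x_1: 11.28·3.9934 = 45.0459; share = 0.5493.

share on x_1 = 0.5493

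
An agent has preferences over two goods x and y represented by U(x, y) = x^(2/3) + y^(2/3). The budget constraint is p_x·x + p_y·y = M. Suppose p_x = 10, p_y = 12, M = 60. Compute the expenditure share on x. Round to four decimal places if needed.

MU_x ∝ x^(-1/3), MU_y ∝ y^(-1/3), so MRS = (y/x)^(1/3) = p_x/p_y.
Hence y/x = (p_x/p_y)^(1/(1/3)), i.e. raised to the 3 power.
With the ratio pinned down, the budget gives x* = M/(p_x + p_y·(y/x)) and y* = (y/x)·x*.
Numerically y/x = 0.578704, so x* = 60/(10 + 12·0.578704) = 3.541 and y* = 0.578704·3.541 = 2.0492.
Expenditure on x: 10·3.541 = 35.4098; share = 0.5902.

share on x = 0.5902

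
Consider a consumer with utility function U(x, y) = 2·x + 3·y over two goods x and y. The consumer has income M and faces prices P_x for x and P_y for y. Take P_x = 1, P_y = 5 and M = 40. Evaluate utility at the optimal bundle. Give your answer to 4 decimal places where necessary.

Perfect substitutes: compare marginal utility per dollar. 2/P_x vs 3/P_y → 2 vs 0.6.
x gives more utility per dollar, so spend all income on x: x* = M/P_x, y* = 0.
Numerically: x* = 40, y* = 0.
Utility at the optimum: U(40, 0) = 80.

V = 80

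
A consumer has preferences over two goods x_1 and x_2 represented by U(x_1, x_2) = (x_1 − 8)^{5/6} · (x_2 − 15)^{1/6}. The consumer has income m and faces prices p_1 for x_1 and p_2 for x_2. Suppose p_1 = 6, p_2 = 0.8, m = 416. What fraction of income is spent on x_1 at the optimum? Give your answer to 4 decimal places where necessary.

share on x_1 = 0.8285

Let x_1' = x_1−8, x_2' = x_2−15. MRS = 5·x_2'/x_1' = p_1/p_2.
After buying the subsistence bundle (8, 15), a share 5/6 of the remaining income goes to x_1: x_1* = 8 + 5/6·(m − 8p_1 − 15p_2)/p_1.
Discretionary income = 416 − 8·6 − 15·0.8 = 356; x_1* = 8 + 5/6·356/6 = 57.4444; x_2* = 15 + 1/6·356/0.8 = 89.1667.
Expenditure on x_1: 6·57.4444 = 344.6667; share = 0.8285.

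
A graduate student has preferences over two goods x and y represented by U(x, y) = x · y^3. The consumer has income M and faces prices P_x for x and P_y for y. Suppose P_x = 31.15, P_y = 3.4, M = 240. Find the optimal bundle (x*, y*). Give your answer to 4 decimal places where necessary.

x* = 1.9262, y* = 52.9412

Demand: x*(P_x,P_y,M) = 0.25·M/P_x and y* = 0.75·M/P_y.
At P_x=31.15, P_y=3.4, M=240: x* = 0.25·240/31.15 = 1.9262, y* = 52.9412.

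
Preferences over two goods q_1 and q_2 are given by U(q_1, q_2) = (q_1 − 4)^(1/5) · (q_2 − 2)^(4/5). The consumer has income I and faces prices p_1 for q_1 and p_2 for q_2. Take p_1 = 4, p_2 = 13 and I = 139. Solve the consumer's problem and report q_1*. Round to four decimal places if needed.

q_1* = 8.85

MRS = (1/4)·(q_2−2)/(q_1−4). Tangency with p_1/p_2 gives q_2−2 = 4·(p_1/p_2)·(q_1−4).
After buying the subsistence bundle (4, 2), a share 0.2 of the remaining income goes to q_1: q_1* = 4 + 0.2·(I − 4p_1 − 2p_2)/p_1.
Discretionary income = 139 − 4·4 − 2·13 = 97; q_1* = 4 + 0.2·97/4 = 8.85.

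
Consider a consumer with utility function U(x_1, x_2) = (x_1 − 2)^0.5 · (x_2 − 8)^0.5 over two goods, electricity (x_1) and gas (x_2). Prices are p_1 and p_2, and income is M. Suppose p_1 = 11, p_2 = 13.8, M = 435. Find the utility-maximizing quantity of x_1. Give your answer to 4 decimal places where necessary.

Discretionary income = 435 − 2·11 − 8·13.8 = 302.6; x_1* = 2 + 0.5·302.6/11 = 15.7545.

x_1* = 15.7545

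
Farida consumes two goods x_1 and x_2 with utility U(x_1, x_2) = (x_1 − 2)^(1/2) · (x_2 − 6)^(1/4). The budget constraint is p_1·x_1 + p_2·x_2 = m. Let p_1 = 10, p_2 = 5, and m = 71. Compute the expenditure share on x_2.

Discretionary income = 71 − 2·10 − 6·5 = 21; x_1* = 2 + 2/3·21/10 = 3.4; x_2* = 6 + 1/3·21/5 = 7.4.
Expenditure on x_2: 5·7.4 = 37; share = 0.5211.

share on x_2 = 0.5211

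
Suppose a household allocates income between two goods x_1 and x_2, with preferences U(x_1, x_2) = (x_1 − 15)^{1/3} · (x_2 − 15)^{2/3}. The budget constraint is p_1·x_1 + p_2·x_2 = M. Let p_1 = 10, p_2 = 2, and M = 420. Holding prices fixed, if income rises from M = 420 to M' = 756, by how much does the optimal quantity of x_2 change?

Δx_2* = 112

MRS = (1/2)·(x_2−15)/(x_1−15). Tangency with p_1/p_2 gives x_2−15 = 2·(p_1/p_2)·(x_1−15).
After buying the subsistence bundle (15, 15), a share 1/3 of the remaining income goes to x_1: x_1* = 15 + 1/3·(M − 15p_1 − 15p_2)/p_1.
Discretionary income = 420 − 15·10 − 15·2 = 240; x_2* = 15 + 2/3·240/2 = 95.
At M' = 756: x_2* = 207. Change: 207 − 95 = 112.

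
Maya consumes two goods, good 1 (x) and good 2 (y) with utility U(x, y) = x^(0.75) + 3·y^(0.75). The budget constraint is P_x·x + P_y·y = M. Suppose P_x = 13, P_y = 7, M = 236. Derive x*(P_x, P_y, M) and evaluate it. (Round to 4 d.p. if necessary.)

MRS = MU_x/MU_y = (1/3)·(y/x)^(0.25). Set equal to P_x/P_y.
Solve for the ratio: y/x = [3·P_x/P_y]^(4).
Substitute y = (y/x)·x into the budget: x* = M/(P_x + P_y·(y/x)).
Numerically y/x = 963.532278, so x* = 236/(13 + 7·963.532278) = 0.0349.

x* = 0.0349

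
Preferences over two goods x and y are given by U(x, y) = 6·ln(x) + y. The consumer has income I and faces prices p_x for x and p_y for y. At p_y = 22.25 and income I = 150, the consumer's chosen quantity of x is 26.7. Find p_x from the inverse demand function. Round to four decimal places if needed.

p_x = 5

MU_x = 6/x, MU_y = 1. Tangency: 6/x = p_x/p_y.
So x*(p_x,p_y) = 6·p_y/p_x, independent of income; and y* = (I − 6·p_y)/p_y.
Set x* = 26.7 in the demand function and solve for p_x: p_x = 5.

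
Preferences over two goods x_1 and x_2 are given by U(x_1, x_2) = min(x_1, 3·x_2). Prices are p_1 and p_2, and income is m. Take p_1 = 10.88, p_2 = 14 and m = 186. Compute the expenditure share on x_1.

Demand: x_1*(p_1,p_2,m) = 3·m/(3·p_1 + p_2), x_2* = m/(3·p_1 + p_2).
Here 3·10.88 + 14 = 46.64, giving x_1* = 11.964 and x_2* = 3.988.
Expenditure on x_1: 10.88·11.964 = 130.1681; share = 0.6998.

share on x_1 = 0.6998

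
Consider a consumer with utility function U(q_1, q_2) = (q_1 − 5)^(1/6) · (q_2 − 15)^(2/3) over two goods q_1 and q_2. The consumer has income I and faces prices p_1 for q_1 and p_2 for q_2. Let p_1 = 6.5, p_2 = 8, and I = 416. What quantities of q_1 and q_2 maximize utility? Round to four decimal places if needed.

q_1* = 13.1077, q_2* = 41.35

This is Cobb-Douglas in (q_1−5, q_2−15): tangency gives 1/6·p_2·(q_2−15) = 2/3·p_1·(q_1−5).
After buying the subsistence bundle (5, 15), a share 0.2 of the remaining income goes to q_1: q_1* = 5 + 0.2·(I − 5p_1 − 15p_2)/p_1.
Discretionary income = 416 − 5·6.5 − 15·8 = 263.5; q_1* = 5 + 0.2·263.5/6.5 = 13.1077; q_2* = 15 + 0.8·263.5/8 = 41.35.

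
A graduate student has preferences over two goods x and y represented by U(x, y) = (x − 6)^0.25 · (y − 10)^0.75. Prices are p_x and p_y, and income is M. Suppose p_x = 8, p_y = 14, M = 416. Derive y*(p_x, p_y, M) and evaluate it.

This is Cobb-Douglas in (x−6, y−10): tangency gives 0.25·p_y·(y−10) = 0.75·p_x·(x−6).
After buying the subsistence bundle (6, 10), a share 0.25 of the remaining income goes to x: x* = 6 + 0.25·(M − 6p_x − 10p_y)/p_x.
Discretionary income = 416 − 6·8 − 10·14 = 228; y* = 10 + 0.75·228/14 = 22.2143.

y* = 22.2143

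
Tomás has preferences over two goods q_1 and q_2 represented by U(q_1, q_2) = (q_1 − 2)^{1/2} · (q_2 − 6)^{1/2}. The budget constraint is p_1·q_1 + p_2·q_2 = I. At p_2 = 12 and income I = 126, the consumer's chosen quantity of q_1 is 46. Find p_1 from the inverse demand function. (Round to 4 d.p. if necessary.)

MRS = (q_2−6)/(q_1−2). Tangency with p_1/p_2 gives q_2−6 = (p_1/p_2)·(q_1−2).
After buying the subsistence bundle (2, 6), a share 0.5 of the remaining income goes to q_1: q_1* = 2 + 0.5·(I − 2p_1 − 6p_2)/p_1.
Set q_1* = 46 in the demand function and solve for p_1: p_1 = 0.6.

p_1 = 0.6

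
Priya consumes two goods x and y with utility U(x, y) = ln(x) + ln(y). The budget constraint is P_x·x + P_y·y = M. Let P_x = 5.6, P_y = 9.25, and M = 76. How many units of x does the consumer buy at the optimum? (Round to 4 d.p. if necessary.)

MU_x/MU_y = (y)/(x); tangency sets this equal to P_x/P_y.
So P_y·y = P_x·x; combined with the budget, a share 0.5 of income goes to x.
Demand: x*(P_x,P_y,M) = 0.5·M/P_x and y* = 0.5·M/P_y.
At P_x=5.6, P_y=9.25, M=76: x* = 0.5·76/5.6 = 6.7857.

x* = 6.7857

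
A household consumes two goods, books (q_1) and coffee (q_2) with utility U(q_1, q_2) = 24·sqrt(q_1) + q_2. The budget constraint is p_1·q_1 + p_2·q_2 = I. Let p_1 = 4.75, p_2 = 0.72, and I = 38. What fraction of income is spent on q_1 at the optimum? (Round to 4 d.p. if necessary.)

share on q_1 = 0.4136

MU_q_1 = 12/√q_1, MU_q_2 = 1. Tangency: 12/√q_1 = p_1/p_2.
Solve: √q_1 = 12·p_2/p_1, so q_1*(p_1,p_2) = (12·p_2/p_1)², and q_2* = (I − p_1·q_1*)/p_2.
Plugging in: q_1* = (12·0.72/4.75)² = 3.3086, q_2* = 30.9504.
Expenditure on q_1: 4.75·3.3086 = 15.7157; share = 0.4136.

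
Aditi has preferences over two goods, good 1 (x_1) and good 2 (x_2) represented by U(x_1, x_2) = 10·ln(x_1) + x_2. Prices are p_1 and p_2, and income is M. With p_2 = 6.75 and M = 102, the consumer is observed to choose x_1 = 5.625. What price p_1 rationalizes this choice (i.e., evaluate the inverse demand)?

p_1 = 12

Set MRS = p_1/p_2: (10/x_1)/1 = p_1/p_2.
So x_1*(p_1,p_2) = 10·p_2/p_1, independent of income; and x_2* = (M − 10·p_2)/p_2.
Set x_1* = 5.625 in the demand function and solve for p_1: p_1 = 12.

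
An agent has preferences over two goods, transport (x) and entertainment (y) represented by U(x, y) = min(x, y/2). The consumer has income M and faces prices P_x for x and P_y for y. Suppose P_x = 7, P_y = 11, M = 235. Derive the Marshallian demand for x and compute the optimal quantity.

Leontief preferences: the optimum is at the kink where x/1 = y/2, i.e. y = 2·x.
Budget: P_x·x + P_y·2·x = M, so (P_x + 2·P_y)·x = M.
Demand: x*(P_x,P_y,M) = M/(P_x + 2·P_y), y* = 2·M/(P_x + 2·P_y).
Here 7 + 2·11 = 29, giving x* = 8.1034.

x* = 8.1034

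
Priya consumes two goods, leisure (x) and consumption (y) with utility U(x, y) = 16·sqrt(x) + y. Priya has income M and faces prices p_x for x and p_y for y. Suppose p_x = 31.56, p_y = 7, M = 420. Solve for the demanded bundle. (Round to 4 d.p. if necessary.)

MU_x = 8/√x, MU_y = 1. Tangency: 8/√x = p_x/p_y.
Thus x* = (8·p_y/p_x)² — independent of M — with the rest of income spent on y.
Plugging in: x* = (8·7/31.56)² = 3.1485, y* = 45.8048.

x* = 3.1485, y* = 45.8048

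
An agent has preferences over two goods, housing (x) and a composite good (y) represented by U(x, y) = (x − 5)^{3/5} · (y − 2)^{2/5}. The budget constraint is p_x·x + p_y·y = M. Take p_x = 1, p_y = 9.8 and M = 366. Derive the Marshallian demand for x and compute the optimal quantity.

MRS = (3/2)·(y−2)/(x−5). Tangency with p_x/p_y gives y−2 = (2/3)·(p_x/p_y)·(x−5).
Substituting into the budget: x* = 5 + 0.6·(M − 5·p_x − 2·p_y)/p_x, and y* = 2 + 0.4·(…)/p_y.
Discretionary income = 366 − 5·1 − 2·9.8 = 341.4; x* = 5 + 0.6·341.4/1 = 209.84.

x* = 209.84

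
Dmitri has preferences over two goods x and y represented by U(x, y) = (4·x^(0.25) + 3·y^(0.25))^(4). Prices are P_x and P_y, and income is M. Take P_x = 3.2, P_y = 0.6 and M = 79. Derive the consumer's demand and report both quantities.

From the CES first-order condition, (4/3)·(y/x)^(0.75) = P_x/P_y.
Hence y/x = ((3/4)·P_x/P_y)^(1/(0.75)), i.e. raised to the 4/3 power.
Substitute y = (y/x)·x into the budget: x* = M/(P_x + P_y·(y/x)).
Numerically y/x = 6.349604, so x* = 79/(3.2 + 0.6·6.349604) = 11.27 and y* = 6.349604·11.27 = 71.56.

x* = 11.27, y* = 71.56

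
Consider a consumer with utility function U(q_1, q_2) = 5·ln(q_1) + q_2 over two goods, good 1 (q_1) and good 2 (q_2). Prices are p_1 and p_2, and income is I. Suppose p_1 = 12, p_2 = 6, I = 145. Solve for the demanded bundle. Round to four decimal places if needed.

So q_1*(p_1,p_2) = 5·p_2/p_1, independent of income; and q_2* = (I − 5·p_2)/p_2.
At the given prices: q_1* = 5·6/12 = 2.5, and q_2* = 19.1667.

q_1* = 2.5, q_2* = 19.1667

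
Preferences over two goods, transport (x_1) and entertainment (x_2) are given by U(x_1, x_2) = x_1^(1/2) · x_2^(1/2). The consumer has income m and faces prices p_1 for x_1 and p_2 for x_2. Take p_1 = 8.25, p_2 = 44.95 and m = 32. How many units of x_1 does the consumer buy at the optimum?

x_1* = 1.9394

MU_x_1/MU_x_2 = (0.5·x_2)/(0.5·x_1); tangency sets this equal to p_1/p_2.
So 0.5·p_2·x_2 = 0.5·p_1·x_1; combined with the budget, a share 0.5 of income goes to x_1.
Demand: x_1*(p_1,p_2,m) = 0.5·m/p_1 and x_2* = 0.5·m/p_2.
At p_1=8.25, p_2=44.95, m=32: x_1* = 0.5·32/8.25 = 1.9394.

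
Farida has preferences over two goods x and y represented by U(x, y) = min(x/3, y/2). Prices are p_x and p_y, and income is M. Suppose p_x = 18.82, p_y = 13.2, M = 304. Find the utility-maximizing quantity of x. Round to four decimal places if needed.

x* = 11.0065

Leontief preferences: the optimum is at the kink where x/3 = y/2, i.e. y = (2/3)·x.
Budget: p_x·x + p_y·(2/3)·x = M, so (3·p_x + 2·p_y)·x = 3·M.
Demand: x*(p_x,p_y,M) = 3·M/(3·p_x + 2·p_y), y* = 2·M/(3·p_x + 2·p_y).
Here 3·18.82 + 2·13.2 = 82.86, giving x* = 11.0065.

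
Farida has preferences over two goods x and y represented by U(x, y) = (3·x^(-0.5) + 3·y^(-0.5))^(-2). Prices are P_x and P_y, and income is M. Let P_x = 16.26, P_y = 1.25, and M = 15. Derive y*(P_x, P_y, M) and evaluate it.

y* = 3.5801

With the ratio pinned down, the budget gives x* = M/(P_x + P_y·(y/x)) and y* = (y/x)·x*.
Numerically y/x = 5.531043, so x* = 15/(16.26 + 1.25·5.531043) = 0.6473 and y* = 5.531043·0.6473 = 3.5801.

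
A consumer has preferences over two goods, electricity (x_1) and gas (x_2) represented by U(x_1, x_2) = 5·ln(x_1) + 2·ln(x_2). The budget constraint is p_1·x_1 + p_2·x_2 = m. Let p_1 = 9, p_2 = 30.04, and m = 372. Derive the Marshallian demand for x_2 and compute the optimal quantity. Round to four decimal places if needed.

Demand: x_1*(p_1,p_2,m) = 5/7·m/p_1 and x_2* = 2/7·m/p_2.
At p_1=9, p_2=30.04, m=372: x_2* = 2/7·372/30.04 = 3.5381.

x_2* = 3.5381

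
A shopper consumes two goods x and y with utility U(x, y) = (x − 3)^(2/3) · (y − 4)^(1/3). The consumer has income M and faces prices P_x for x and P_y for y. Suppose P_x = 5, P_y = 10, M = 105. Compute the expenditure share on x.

share on x = 0.4603

This is Cobb-Douglas in (x−3, y−4): tangency gives 2/3·P_y·(y−4) = 1/3·P_x·(x−3).
Substituting into the budget: x* = 3 + 2/3·(M − 3·P_x − 4·P_y)/P_x, and y* = 4 + 1/3·(…)/P_y.
Discretionary income = 105 − 3·5 − 4·10 = 50; x* = 3 + 2/3·50/5 = 9.6667; y* = 4 + 1/3·50/10 = 5.6667.
Expenditure on x: 5·9.6667 = 48.3333; share = 0.4603.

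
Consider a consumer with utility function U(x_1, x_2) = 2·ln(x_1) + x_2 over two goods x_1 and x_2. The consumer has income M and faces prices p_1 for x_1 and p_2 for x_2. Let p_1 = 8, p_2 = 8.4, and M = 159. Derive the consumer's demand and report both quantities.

x_1* = 2.1, x_2* = 16.9286

Set MRS = p_1/p_2: (2/x_1)/1 = p_1/p_2.
So x_1*(p_1,p_2) = 2·p_2/p_1, independent of income; and x_2* = (M − 2·p_2)/p_2.
At the given prices: x_1* = 2·8.4/8 = 2.1, and x_2* = 16.9286.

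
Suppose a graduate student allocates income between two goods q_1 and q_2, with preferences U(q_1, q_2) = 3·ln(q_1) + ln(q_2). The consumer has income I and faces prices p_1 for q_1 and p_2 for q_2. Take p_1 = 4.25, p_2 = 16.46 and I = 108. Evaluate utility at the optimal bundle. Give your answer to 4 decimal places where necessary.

MU_q_1/MU_q_2 = (3·q_2)/(q_1); tangency sets this equal to p_1/p_2.
So 3·p_2·q_2 = p_1·q_1; combined with the budget, a share 0.75 of income goes to q_1.
Demand: q_1*(p_1,p_2,I) = 0.75·I/p_1 and q_2* = 0.25·I/p_2.
At p_1=4.25, p_2=16.46, I=108: q_1* = 0.75·108/4.25 = 19.0588, q_2* = 1.6403.
Utility at the optimum: U(19.0588, 1.6403) = 9.3375.

V = 9.3375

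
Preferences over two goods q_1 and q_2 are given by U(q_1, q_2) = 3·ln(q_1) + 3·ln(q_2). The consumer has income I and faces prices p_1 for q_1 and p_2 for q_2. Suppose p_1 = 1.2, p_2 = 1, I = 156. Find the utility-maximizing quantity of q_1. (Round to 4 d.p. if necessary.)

q_1* = 65

Demand: q_1*(p_1,p_2,I) = 0.5·I/p_1 and q_2* = 0.5·I/p_2.
At p_1=1.2, p_2=1, I=156: q_1* = 0.5·156/1.2 = 65.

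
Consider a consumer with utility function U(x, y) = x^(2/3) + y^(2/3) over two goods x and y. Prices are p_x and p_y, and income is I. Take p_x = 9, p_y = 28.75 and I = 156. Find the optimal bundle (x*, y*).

From the CES first-order condition, (y/x)^(1/3) = p_x/p_y.
Solve for the ratio: y/x = [p_x/p_y]^(3).
With the ratio pinned down, the budget gives x* = I/(p_x + p_y·(y/x)) and y* = (y/x)·x*.
Numerically y/x = 0.030677, so x* = 156/(9 + 28.75·0.030677) = 15.7863 and y* = 0.030677·15.7863 = 0.4843.

x* = 15.7863, y* = 0.4843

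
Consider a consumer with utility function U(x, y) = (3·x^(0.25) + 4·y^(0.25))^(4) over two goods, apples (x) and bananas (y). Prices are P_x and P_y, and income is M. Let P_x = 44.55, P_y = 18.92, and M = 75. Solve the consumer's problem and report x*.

With the ratio pinned down, the budget gives x* = M/(P_x + P_y·(y/x)) and y* = (y/x)·x*.
Numerically y/x = 4.597133, so x* = 75/(44.55 + 18.92·4.597133) = 0.5702.

x* = 0.5702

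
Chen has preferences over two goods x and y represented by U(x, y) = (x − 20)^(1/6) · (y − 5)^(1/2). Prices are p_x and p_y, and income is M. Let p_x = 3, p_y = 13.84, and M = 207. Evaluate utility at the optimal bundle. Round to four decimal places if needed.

V = 2.8038

This is Cobb-Douglas in (x−20, y−5): tangency gives 1/6·p_y·(y−5) = 0.5·p_x·(x−20).
Substituting into the budget: x* = 20 + 0.25·(M − 20·p_x − 5·p_y)/p_x, and y* = 5 + 0.75·(…)/p_y.
Discretionary income = 207 − 20·3 − 5·13.84 = 77.8; x* = 20 + 0.25·77.8/3 = 26.4833; y* = 5 + 0.75·77.8/13.84 = 9.216.
Utility at the optimum: U(26.4833, 9.216) = 2.8038.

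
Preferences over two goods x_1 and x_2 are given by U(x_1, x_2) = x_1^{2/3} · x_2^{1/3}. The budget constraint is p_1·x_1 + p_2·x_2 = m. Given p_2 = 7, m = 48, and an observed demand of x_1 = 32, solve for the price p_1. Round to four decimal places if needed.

The MRS is 2·x_2/x_1. Set MRS = p_1/p_2.
Rearranging, p_2·x_2 = (1/2)·p_1·x_1. Substituting into the budget gives p_1·x_1·(1 + (1/2)) = m.
Demand: x_1*(p_1,p_2,m) = 2/3·m/p_1 and x_2* = 1/3·m/p_2.
Set x_1* = 32 in the demand function and solve for p_1: p_1 = 1.

p_1 = 1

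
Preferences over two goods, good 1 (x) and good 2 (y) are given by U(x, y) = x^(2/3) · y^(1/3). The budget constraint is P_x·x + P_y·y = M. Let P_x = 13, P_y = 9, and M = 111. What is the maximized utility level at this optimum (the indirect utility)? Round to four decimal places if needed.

Tangency: MRS = 2·y/x = P_x/P_y.
Rearranging, P_y·y = (1/2)·P_x·x. Substituting into the budget gives P_x·x·(1 + (1/2)) = M.
Demand: x*(P_x,P_y,M) = 2/3·M/P_x and y* = 1/3·M/P_y.
At P_x=13, P_y=9, M=111: x* = 2/3·111/13 = 5.6923, y* = 4.1111.
Utility at the optimum: U(5.6923, 4.1111) = 5.1072.

V = 5.1072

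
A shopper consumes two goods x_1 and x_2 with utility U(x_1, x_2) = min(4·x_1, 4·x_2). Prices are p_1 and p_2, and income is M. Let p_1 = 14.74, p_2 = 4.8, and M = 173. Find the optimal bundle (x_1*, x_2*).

With perfect complements, no substitution: consume in ratio x_1:x_2 = 4:4.
Budget: p_1·x_1 + p_2·x_1 = M, so (4·p_1 + 4·p_2)·x_1 = 4·M.
Demand: x_1*(p_1,p_2,M) = 4·M/(4·p_1 + 4·p_2), x_2* = 4·M/(4·p_1 + 4·p_2).
Here 4·14.74 + 4·4.8 = 78.16, giving x_1* = 8.8536 and x_2* = 8.8536.

x_1* = 8.8536, x_2* = 8.8536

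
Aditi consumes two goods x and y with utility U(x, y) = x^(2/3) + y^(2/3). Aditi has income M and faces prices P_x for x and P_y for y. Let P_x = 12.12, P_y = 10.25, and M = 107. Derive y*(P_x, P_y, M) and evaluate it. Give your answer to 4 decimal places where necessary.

y* = 6.0861

With the ratio pinned down, the budget gives x* = M/(P_x + P_y·(y/x)) and y* = (y/x)·x*.
Numerically y/x = 1.653241, so x* = 107/(12.12 + 10.25·1.653241) = 3.6813 and y* = 1.653241·3.6813 = 6.0861.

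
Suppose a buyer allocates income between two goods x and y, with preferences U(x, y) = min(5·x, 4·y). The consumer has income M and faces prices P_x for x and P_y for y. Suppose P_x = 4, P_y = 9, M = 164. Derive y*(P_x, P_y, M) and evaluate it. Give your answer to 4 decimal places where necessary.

With perfect complements, no substitution: consume in ratio x:y = 4:5.
Budget: P_x·x + P_y·(5/4)·x = M, so (4·P_x + 5·P_y)·x = 4·M.
Demand: x*(P_x,P_y,M) = 4·M/(4·P_x + 5·P_y), y* = 5·M/(4·P_x + 5·P_y).
Here 4·4 + 5·9 = 61, giving y* = 13.4426.

y* = 13.4426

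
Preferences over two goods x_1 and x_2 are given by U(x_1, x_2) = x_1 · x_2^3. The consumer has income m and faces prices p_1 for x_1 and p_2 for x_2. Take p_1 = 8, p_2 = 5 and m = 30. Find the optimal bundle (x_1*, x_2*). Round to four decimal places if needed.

x_1* = 0.9375, x_2* = 4.5

Tangency: MRS = (1/3)·x_2/x_1 = p_1/p_2.
So p_2·x_2 = 3·p_1·x_1; combined with the budget, a share 0.25 of income goes to x_1.
Demand: x_1*(p_1,p_2,m) = 0.25·m/p_1 and x_2* = 0.75·m/p_2.
At p_1=8, p_2=5, m=30: x_1* = 0.25·30/8 = 0.9375, x_2* = 4.5.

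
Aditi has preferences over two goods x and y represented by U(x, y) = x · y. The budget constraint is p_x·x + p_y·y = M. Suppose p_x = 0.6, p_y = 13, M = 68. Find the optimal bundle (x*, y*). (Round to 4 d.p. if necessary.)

x* = 56.6667, y* = 2.6154

MU_x/MU_y = (y)/(x); tangency sets this equal to p_x/p_y.
Rearranging, p_y·y = p_x·x. Substituting into the budget gives p_x·x·(1 + 1) = M.
Demand: x*(p_x,p_y,M) = 0.5·M/p_x and y* = 0.5·M/p_y.
At p_x=0.6, p_y=13, M=68: x* = 0.5·68/0.6 = 56.6667, y* = 2.6154.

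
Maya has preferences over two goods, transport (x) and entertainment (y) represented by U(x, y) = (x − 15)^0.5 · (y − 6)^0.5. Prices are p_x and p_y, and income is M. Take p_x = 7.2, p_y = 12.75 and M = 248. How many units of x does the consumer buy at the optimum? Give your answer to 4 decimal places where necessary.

x* = 19.4097

This is Cobb-Douglas in (x−15, y−6): tangency gives 0.5·p_y·(y−6) = 0.5·p_x·(x−15).
After buying the subsistence bundle (15, 6), a share 0.5 of the remaining income goes to x: x* = 15 + 0.5·(M − 15p_x − 6p_y)/p_x.
Discretionary income = 248 − 15·7.2 − 6·12.75 = 63.5; x* = 15 + 0.5·63.5/7.2 = 19.4097.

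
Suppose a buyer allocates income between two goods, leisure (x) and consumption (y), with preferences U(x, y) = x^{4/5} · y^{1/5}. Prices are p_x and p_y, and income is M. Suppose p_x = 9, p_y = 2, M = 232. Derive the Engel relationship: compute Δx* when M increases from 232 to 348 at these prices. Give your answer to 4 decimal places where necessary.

Δx* = 10.3111

Tangency: MRS = 4·y/x = p_x/p_y.
So 0.8·p_y·y = 0.2·p_x·x; combined with the budget, a share 0.8 of income goes to x.
Demand: x*(p_x,p_y,M) = 0.8·M/p_x and y* = 0.2·M/p_y.
At p_x=9, p_y=2, M=232: x* = 0.8·232/9 = 20.6222.
At M' = 348: x* = 30.9333. Change: 30.9333 − 20.6222 = 10.3111.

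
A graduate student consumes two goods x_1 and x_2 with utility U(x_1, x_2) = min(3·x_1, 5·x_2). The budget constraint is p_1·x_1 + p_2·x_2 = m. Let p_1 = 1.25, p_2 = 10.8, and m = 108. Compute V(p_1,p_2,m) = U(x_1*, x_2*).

Demand: x_1*(p_1,p_2,m) = 5·m/(5·p_1 + 3·p_2), x_2* = 3·m/(5·p_1 + 3·p_2).
Here 5·1.25 + 3·10.8 = 38.65, giving x_1* = 13.9715 and x_2* = 8.3829.
Utility at the optimum: U(13.9715, 8.3829) = 41.9146.

V = 41.9146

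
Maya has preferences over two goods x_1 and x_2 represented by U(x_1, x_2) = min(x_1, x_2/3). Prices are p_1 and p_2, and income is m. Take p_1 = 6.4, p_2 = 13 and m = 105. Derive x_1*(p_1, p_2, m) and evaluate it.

Leontief preferences: the optimum is at the kink where x_1/1 = x_2/3, i.e. x_2 = 3·x_1.
Budget: p_1·x_1 + p_2·3·x_1 = m, so (p_1 + 3·p_2)·x_1 = m.
Demand: x_1*(p_1,p_2,m) = m/(p_1 + 3·p_2), x_2* = 3·m/(p_1 + 3·p_2).
Here 6.4 + 3·13 = 45.4, giving x_1* = 2.3128.

x_1* = 2.3128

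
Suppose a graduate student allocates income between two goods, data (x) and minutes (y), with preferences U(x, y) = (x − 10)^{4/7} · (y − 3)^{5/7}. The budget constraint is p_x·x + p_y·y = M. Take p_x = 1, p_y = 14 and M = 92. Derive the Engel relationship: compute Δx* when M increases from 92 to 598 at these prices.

Δx* = 224.8889

This is Cobb-Douglas in (x−10, y−3): tangency gives 4/7·p_y·(y−3) = 5/7·p_x·(x−10).
Substituting into the budget: x* = 10 + 4/9·(M − 10·p_x − 3·p_y)/p_x, and y* = 3 + 5/9·(…)/p_y.
Discretionary income = 92 − 10·1 − 3·14 = 40; x* = 10 + 4/9·40/1 = 27.7778.
At M' = 598: x* = 252.6667. Change: 252.6667 − 27.7778 = 224.8889.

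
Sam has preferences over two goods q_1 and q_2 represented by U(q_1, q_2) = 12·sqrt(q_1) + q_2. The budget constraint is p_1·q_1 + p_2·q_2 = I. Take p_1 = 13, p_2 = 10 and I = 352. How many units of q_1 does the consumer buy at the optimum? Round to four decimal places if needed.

MU_q_1 = 6/√q_1, MU_q_2 = 1. Tangency: 6/√q_1 = p_1/p_2.
Solve: √q_1 = 6·p_2/p_1, so q_1*(p_1,p_2) = (6·p_2/p_1)², and q_2* = (I − p_1·q_1*)/p_2.
Plugging in: q_1* = (6·10/13)² = 21.3018.

q_1* = 21.3018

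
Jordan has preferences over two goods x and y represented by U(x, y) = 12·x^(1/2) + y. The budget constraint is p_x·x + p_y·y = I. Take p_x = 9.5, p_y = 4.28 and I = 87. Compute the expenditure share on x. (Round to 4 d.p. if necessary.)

share on x = 0.7979

Plugging in: x* = (6·4.28/9.5)² = 7.3071, y* = 4.1082.
Expenditure on x: 9.5·7.3071 = 69.4171; share = 0.7979.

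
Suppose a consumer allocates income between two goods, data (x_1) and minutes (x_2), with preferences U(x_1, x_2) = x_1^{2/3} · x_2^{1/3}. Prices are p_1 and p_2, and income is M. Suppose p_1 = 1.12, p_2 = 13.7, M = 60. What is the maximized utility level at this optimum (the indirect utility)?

V = 12.3026

Tangency: MRS = 2·x_2/x_1 = p_1/p_2.
So 2/3·p_2·x_2 = 1/3·p_1·x_1; combined with the budget, a share 2/3 of income goes to x_1.
Demand: x_1*(p_1,p_2,M) = 2/3·M/p_1 and x_2* = 1/3·M/p_2.
At p_1=1.12, p_2=13.7, M=60: x_1* = 2/3·60/1.12 = 35.7143, x_2* = 1.4599.
Utility at the optimum: U(35.7143, 1.4599) = 12.3026.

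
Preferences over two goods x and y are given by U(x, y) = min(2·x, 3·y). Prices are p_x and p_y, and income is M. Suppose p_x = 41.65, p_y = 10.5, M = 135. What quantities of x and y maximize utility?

With perfect complements, no substitution: consume in ratio x:y = 3:2.
Budget: p_x·x + p_y·(2/3)·x = M, so (3·p_x + 2·p_y)·x = 3·M.
Demand: x*(p_x,p_y,M) = 3·M/(3·p_x + 2·p_y), y* = 2·M/(3·p_x + 2·p_y).
Here 3·41.65 + 2·10.5 = 145.95, giving x* = 2.7749 and y* = 1.8499.

x* = 2.7749, y* = 1.8499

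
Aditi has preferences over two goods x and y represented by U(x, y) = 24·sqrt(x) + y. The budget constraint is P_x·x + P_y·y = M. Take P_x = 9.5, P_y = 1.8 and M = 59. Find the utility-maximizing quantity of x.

Utility is quasi-linear in y; the FOC for x is 12/√x = P_x/P_y.
Thus x* = (12·P_y/P_x)² — independent of M — with the rest of income spent on y.
Plugging in: x* = (12·1.8/9.5)² = 5.1696.

x* = 5.1696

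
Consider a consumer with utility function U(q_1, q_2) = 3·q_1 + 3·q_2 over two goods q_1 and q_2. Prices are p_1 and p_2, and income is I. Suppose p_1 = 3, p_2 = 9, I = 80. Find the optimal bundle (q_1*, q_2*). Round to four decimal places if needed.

Perfect substitutes: compare marginal utility per dollar. 3/p_1 vs 3/p_2 → 1 vs 0.3333.
q_1 gives more utility per dollar, so spend all income on q_1: q_1* = I/p_1, q_2* = 0.
Numerically: q_1* = 26.6667, q_2* = 0.

q_1* = 26.6667, q_2* = 0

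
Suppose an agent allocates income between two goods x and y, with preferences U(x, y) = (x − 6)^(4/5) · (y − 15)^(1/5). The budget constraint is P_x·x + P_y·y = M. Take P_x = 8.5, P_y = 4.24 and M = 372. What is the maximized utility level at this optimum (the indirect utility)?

V = 21.0998

MRS = 4·(y−15)/(x−6). Tangency with P_x/P_y gives y−15 = (1/4)·(P_x/P_y)·(x−6).
Substituting into the budget: x* = 6 + 0.8·(M − 6·P_x − 15·P_y)/P_x, and y* = 15 + 0.2·(…)/P_y.
Discretionary income = 372 − 6·8.5 − 15·4.24 = 257.4; x* = 6 + 0.8·257.4/8.5 = 30.2259; y* = 15 + 0.2·257.4/4.24 = 27.1415.
Utility at the optimum: U(30.2259, 27.1415) = 21.0998.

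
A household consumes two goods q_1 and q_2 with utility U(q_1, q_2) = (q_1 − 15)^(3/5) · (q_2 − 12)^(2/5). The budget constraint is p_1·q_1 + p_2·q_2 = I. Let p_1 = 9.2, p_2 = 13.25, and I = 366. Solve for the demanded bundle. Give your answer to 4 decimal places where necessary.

q_1* = 19.5, q_2* = 14.083

This is Cobb-Douglas in (q_1−15, q_2−12): tangency gives 0.6·p_2·(q_2−12) = 0.4·p_1·(q_1−15).
Substituting into the budget: q_1* = 15 + 0.6·(I − 15·p_1 − 12·p_2)/p_1, and q_2* = 12 + 0.4·(…)/p_2.
Discretionary income = 366 − 15·9.2 − 12·13.25 = 69; q_1* = 15 + 0.6·69/9.2 = 19.5; q_2* = 12 + 0.4·69/13.25 = 14.083.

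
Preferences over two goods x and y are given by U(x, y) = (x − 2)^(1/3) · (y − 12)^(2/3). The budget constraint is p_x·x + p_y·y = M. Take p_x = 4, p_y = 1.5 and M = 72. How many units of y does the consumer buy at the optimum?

y* = 32.4444

MRS = (1/2)·(y−12)/(x−2). Tangency with p_x/p_y gives y−12 = 2·(p_x/p_y)·(x−2).
Substituting into the budget: x* = 2 + 1/3·(M − 2·p_x − 12·p_y)/p_x, and y* = 12 + 2/3·(…)/p_y.
Discretionary income = 72 − 2·4 − 12·1.5 = 46; y* = 12 + 2/3·46/1.5 = 32.4444.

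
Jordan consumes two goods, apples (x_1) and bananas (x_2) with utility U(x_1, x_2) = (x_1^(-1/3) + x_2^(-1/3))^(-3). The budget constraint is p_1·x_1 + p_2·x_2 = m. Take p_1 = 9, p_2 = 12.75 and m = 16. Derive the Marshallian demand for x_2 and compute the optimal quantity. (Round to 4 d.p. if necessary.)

x_2* = 0.6548

MRS = MU_x_1/MU_x_2 = (x_2/x_1)^(4/3). Set equal to p_1/p_2.
Solve for the ratio: x_2/x_1 = [p_1/p_2]^(0.75).
Substitute x_2 = (x_2/x_1)·x_1 into the budget: x_1* = m/(p_1 + p_2·(x_2/x_1)).
Numerically x_2/x_1 = 0.770104, so x_1* = 16/(9 + 12.75·0.770104) = 0.8502 and x_2* = 0.770104·0.8502 = 0.6548.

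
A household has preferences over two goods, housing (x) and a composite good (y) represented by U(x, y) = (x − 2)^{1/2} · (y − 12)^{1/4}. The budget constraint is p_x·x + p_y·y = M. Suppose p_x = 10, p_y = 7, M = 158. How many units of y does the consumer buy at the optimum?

y* = 14.5714

Discretionary income = 158 − 2·10 − 12·7 = 54; y* = 12 + 1/3·54/7 = 14.5714.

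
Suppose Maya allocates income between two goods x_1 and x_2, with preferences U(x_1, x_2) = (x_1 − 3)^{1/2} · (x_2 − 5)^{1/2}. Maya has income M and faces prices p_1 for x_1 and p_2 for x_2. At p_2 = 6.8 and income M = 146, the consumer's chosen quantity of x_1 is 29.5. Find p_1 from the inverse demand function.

MRS = (x_2−5)/(x_1−3). Tangency with p_1/p_2 gives x_2−5 = (p_1/p_2)·(x_1−3).
Substituting into the budget: x_1* = 3 + 0.5·(M − 3·p_1 − 5·p_2)/p_1, and x_2* = 5 + 0.5·(…)/p_2.
Set x_1* = 29.5 in the demand function and solve for p_1: p_1 = 2.

p_1 = 2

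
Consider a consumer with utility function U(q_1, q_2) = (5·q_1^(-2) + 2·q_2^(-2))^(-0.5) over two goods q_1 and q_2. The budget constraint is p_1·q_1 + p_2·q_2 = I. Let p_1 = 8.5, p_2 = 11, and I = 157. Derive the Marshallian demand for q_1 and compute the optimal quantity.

q_1* = 9.851

MRS = MU_q_1/MU_q_2 = (5/2)·(q_2/q_1)^(3). Set equal to p_1/p_2.
Hence q_2/q_1 = ((2/5)·p_1/p_2)^(1/(3)), i.e. raised to the 1/3 power.
With the ratio pinned down, the budget gives q_1* = I/(p_1 + p_2·(q_2/q_1)) and q_2* = (q_2/q_1)·q_1*.
Numerically q_2/q_1 = 0.676128, so q_1* = 157/(8.5 + 11·0.676128) = 9.851.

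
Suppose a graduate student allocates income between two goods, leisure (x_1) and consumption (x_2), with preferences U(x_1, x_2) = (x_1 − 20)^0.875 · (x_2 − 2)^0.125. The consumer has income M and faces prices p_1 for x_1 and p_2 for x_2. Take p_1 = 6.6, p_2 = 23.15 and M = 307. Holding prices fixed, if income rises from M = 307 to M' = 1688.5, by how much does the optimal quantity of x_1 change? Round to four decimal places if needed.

Δx_1* = 183.1534

This is Cobb-Douglas in (x_1−20, x_2−2): tangency gives 0.875·p_2·(x_2−2) = 0.125·p_1·(x_1−20).
After buying the subsistence bundle (20, 2), a share 0.875 of the remaining income goes to x_1: x_1* = 20 + 0.875·(M − 20p_1 − 2p_2)/p_1.
Discretionary income = 307 − 20·6.6 − 2·23.15 = 128.7; x_1* = 20 + 0.875·128.7/6.6 = 37.0625.
At M' = 1688.5: x_1* = 220.2159. Change: 220.2159 − 37.0625 = 183.1534.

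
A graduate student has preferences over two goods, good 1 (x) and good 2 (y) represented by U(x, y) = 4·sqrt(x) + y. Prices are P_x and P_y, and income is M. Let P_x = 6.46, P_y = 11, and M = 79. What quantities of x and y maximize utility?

Thus x* = (2·P_y/P_x)² — independent of M — with the rest of income spent on y.
Plugging in: x* = (2·11/6.46)² = 11.5979, y* = 0.3707.

x* = 11.5979, y* = 0.3707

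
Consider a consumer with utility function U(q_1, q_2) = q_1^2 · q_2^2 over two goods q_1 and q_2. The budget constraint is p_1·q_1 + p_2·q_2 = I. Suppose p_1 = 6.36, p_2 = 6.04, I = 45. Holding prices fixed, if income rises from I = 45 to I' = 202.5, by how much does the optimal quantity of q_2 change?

MU_q_1/MU_q_2 = (2·q_2)/(2·q_1); tangency sets this equal to p_1/p_2.
So 2·p_2·q_2 = 2·p_1·q_1; combined with the budget, a share 0.5 of income goes to q_1.
Demand: q_1*(p_1,p_2,I) = 0.5·I/p_1 and q_2* = 0.5·I/p_2.
At p_1=6.36, p_2=6.04, I=45: q_2* = 0.5·45/6.04 = 3.7252.
At I' = 202.5: q_2* = 16.7632. Change: 16.7632 − 3.7252 = 13.0381.

Δq_2* = 13.0381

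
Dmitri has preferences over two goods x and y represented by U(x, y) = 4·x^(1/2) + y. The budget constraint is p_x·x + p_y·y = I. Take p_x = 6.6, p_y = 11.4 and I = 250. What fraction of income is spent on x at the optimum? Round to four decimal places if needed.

MU_x = 2/√x, MU_y = 1. Tangency: 2/√x = p_x/p_y.
Thus x* = (2·p_y/p_x)² — independent of I — with the rest of income spent on y.
Plugging in: x* = (2·11.4/6.6)² = 11.9339, y* = 15.0207.
Expenditure on x: 6.6·11.9339 = 78.7636; share = 0.3151.

share on x = 0.3151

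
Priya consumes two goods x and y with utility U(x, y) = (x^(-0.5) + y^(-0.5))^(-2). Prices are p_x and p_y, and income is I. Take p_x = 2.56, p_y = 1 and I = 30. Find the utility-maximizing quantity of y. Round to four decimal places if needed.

y* = 12.669

MRS = MU_x/MU_y = (y/x)^(1.5). Set equal to p_x/p_y.
Solve for the ratio: y/x = [p_x/p_y]^(2/3).
With the ratio pinned down, the budget gives x* = I/(p_x + p_y·(y/x)) and y* = (y/x)·x*.
Numerically y/x = 1.871371, so x* = 30/(2.56 + 1·1.871371) = 6.7699 and y* = 1.871371·6.7699 = 12.669.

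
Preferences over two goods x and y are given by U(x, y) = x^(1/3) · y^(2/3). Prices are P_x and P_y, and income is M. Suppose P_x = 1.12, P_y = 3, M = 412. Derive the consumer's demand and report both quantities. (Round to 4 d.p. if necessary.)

MU_x/MU_y = (1/3·y)/(2/3·x); tangency sets this equal to P_x/P_y.
Rearranging, P_y·y = 2·P_x·x. Substituting into the budget gives P_x·x·(1 + 2) = M.
Demand: x*(P_x,P_y,M) = 1/3·M/P_x and y* = 2/3·M/P_y.
At P_x=1.12, P_y=3, M=412: x* = 1/3·412/1.12 = 122.619, y* = 91.5556.

x* = 122.619, y* = 91.5556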